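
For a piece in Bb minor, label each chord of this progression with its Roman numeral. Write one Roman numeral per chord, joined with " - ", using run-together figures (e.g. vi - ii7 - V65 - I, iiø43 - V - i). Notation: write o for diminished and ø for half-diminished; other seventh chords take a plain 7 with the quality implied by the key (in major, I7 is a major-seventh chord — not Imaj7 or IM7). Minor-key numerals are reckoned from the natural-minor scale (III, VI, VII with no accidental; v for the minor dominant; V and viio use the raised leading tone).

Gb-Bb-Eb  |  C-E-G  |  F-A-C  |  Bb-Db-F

iv6 - V/V - V - i

Gb-Bb-Eb: minor triad on Eb = scale degree 4 → iv6.
C-E-G: a major triad on C, the applied dominant of V → V/V.
F-A-C: major triad on F = scale degree 5 → V.
Bb-Db-F: root Bb is the tonic; minor triad there is i.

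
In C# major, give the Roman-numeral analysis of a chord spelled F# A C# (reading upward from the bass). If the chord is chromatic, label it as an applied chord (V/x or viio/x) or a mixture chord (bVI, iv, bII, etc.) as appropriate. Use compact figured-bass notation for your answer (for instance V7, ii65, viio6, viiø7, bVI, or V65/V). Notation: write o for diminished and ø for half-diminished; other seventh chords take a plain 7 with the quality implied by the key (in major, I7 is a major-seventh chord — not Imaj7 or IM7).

iv

The pitches F#-A-C# form a minor triad rooted on F#.
F# is the fourth degree of C# major. This is the minor subdominant, borrowed from the parallel minor.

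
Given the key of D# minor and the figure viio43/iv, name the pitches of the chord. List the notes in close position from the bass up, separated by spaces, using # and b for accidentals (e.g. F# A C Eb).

viio43/iv is a secondary leading-tone chord. The target iv is G# in D# minor; the applied chord is rooted a semitone below, on F##.
Building a fully diminished seventh chord on F## gives F##-A#-C#-E.
The figured bass 43 indicates second inversion, placing the fifth (C#) in the bass: C#-E-F##-A#.

C# E F## A#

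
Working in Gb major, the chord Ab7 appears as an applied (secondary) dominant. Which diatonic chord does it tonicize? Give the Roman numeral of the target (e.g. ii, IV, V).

The chord is a dominant seventh chord on Ab.
A dominant resolves down a perfect fifth: Ab → Db. In Gb major, Db is scale degree 5, i.e. V.

V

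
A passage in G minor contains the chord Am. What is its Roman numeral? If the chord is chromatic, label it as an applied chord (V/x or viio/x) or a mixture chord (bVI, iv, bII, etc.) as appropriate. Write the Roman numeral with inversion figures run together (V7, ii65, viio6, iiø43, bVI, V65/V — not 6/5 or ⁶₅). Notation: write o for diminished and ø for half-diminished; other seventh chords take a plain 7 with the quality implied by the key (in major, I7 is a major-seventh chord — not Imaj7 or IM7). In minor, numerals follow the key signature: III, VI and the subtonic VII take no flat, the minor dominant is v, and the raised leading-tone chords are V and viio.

ii

Stacked in thirds the chord is A-C-E: a minor triad on A.
A is the second degree of G minor. This is the minor supertonic, borrowed from the parallel major (the Dorian ii).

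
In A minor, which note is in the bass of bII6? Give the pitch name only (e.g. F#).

bII in A minor has root Bb; the chord is Bb-D-F.
The figure 6 means first inversion — the third is in the bass.

D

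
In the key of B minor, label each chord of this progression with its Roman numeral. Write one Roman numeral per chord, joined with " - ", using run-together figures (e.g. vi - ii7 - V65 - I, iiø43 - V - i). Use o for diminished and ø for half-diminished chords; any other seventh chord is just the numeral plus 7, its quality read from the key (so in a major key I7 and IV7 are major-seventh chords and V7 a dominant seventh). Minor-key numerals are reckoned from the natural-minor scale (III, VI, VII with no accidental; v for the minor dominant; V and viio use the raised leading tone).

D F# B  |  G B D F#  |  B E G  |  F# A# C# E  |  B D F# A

i6 - VI7 - iv64 - V7 - i7

D-F#-B has root B, degree 1 in B minor, so i6.
G-B-D-F# has root G, degree 6 in B minor, so VI7.
B-E-G: root E is the subdominant; minor triad there is iv64.
F#-A#-C#-E: dominant seventh chord on F# = scale degree 5 → V7.
B-D-F#-A has root B, degree 1 in B minor, so i7.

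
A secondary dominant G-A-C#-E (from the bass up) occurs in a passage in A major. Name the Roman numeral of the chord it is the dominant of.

The chord is a dominant seventh chord on A.
A dominant resolves down a perfect fifth: A → D. In A major, D is scale degree 4, i.e. IV.

IV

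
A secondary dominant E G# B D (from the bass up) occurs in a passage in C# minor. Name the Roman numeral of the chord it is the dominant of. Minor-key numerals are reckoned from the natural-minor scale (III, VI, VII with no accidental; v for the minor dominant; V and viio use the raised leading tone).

The chord is a dominant seventh chord on E.
A dominant resolves down a perfect fifth: E → A. In C# minor, A is scale degree 6, i.e. VI.

VI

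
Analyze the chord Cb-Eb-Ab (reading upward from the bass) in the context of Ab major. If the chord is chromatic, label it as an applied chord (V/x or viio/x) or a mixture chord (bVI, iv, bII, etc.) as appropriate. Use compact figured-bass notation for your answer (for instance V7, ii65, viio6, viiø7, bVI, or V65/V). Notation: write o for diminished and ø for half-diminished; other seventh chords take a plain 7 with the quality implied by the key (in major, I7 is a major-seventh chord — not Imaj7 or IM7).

i6

The pitches Ab-Cb-Eb form a minor triad rooted on Ab.
Ab is the first degree of Ab major. This is the minor tonic, borrowed from the parallel minor.
With Cb in the bass the chord is in first inversion, so the figured bass is 6.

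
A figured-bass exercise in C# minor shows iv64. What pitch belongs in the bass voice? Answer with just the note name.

C#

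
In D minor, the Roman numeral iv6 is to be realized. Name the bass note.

iv in D minor has root G; the chord is G-Bb-D.
The figure 6 means first inversion — the third is in the bass.

Bb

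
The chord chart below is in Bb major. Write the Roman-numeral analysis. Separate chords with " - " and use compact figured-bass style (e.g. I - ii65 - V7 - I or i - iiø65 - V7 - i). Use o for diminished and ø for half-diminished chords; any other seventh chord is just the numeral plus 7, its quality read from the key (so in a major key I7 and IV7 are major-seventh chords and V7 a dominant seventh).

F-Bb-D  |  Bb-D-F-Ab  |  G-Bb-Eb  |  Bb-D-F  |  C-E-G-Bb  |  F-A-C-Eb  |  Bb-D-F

F-Bb-D has root Bb, degree 1 in Bb major, so I64.
Bb-D-F-Ab is the secondary dominant of IV (dominant seventh chord on Bb): V7/IV.
G-Bb-Eb: major triad on Eb = scale degree 4 → IV6.
Bb-D-F: root Bb is the tonic; major triad there is I.
C-E-G-Bb is the secondary dominant of V (dominant seventh chord on C): V7/V.
F-A-C-Eb has root F, degree 5 in Bb major, so V7.
Bb-D-F: root Bb is the tonic; major triad there is I.

I64 - V7/IV - IV6 - I - V7/V - V7 - I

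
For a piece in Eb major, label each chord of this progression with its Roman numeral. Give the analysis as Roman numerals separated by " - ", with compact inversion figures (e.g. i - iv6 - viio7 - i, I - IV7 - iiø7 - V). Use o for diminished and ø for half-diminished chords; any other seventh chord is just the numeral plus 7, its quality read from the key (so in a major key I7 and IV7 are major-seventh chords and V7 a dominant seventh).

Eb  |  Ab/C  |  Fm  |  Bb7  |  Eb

I - IV6 - ii - V7 - I

Eb: root Eb is the tonic; major triad there is I.
Ab/C has root Ab, degree 4 in Eb major, so IV6.
Fm: root F is the supertonic; minor triad there is ii.
Bb7 has root Bb, degree 5 in Eb major, so V7.
Eb: major triad on Eb = scale degree 1 → I.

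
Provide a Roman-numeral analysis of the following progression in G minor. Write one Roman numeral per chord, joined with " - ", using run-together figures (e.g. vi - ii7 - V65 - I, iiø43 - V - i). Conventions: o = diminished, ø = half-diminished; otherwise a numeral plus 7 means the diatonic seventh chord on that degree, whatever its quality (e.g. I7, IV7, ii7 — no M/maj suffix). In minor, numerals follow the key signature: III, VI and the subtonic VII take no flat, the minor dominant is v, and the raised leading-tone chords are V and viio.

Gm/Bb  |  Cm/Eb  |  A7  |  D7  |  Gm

Gm/Bb has root G, degree 1 in G minor, so i6.
Cm/Eb: root C is the subdominant; minor triad there is iv6.
A7 is the secondary dominant of V (dominant seventh chord on A): V7/V.
D7: dominant seventh chord on D = scale degree 5 → V7.
Gm: minor triad on G = scale degree 1 → i.

i6 - iv6 - V7/V - V7 - i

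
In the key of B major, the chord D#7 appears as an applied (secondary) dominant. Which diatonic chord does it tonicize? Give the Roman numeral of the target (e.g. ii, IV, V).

vi

The chord is a dominant seventh chord on D#.
A dominant resolves down a perfect fifth: D# → G#. In B major, G# is scale degree 6, i.e. vi.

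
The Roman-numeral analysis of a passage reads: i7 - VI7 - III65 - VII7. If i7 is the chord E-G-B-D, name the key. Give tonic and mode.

E minor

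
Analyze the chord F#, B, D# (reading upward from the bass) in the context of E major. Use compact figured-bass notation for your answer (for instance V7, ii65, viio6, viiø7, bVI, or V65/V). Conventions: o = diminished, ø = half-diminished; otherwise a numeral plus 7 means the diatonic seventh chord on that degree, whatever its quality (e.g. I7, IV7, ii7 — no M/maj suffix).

The pitches B-D#-F# form a major triad rooted on B.
B is scale degree 5 in E major, and a major triad on that degree is written V.
With F# in the bass the chord is in second inversion, so the figured bass is 64.

V64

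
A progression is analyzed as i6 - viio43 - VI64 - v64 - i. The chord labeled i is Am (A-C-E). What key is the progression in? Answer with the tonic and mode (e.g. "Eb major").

A minor

The anchor chord is a minor triad on A, labeled i.
If A is scale degree 1 and the mode makes that degree carry a minor triad, the tonic is A and the mode is minor.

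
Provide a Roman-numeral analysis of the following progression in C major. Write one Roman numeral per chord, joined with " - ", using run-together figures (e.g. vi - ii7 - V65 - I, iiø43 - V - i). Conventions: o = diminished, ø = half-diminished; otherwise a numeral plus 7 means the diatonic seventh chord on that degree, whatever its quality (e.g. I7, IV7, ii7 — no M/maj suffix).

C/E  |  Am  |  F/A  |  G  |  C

I6 - vi - IV6 - V - I

C/E: root C is the tonic; major triad there is I6.
Am: root A is the submediant; minor triad there is vi.
F/A has root F, degree 4 in C major, so IV6.
G: major triad on G = scale degree 5 → V.
C: root C is the tonic; major triad there is I.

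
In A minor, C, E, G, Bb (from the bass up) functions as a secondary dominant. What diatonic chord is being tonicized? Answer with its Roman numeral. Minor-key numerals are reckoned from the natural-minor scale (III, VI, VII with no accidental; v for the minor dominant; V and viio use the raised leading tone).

VI

The chord is a dominant seventh chord on C.
A dominant resolves down a perfect fifth: C → F. In A minor, F is scale degree 6, i.e. VI.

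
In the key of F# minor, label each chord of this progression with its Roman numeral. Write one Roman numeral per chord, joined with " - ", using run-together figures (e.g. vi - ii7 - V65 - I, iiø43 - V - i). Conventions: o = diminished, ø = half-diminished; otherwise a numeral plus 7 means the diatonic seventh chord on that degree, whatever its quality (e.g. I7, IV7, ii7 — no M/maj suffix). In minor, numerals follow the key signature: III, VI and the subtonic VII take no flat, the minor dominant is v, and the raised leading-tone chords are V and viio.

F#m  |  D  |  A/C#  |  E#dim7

F#m: minor triad on F# = scale degree 1 → i.
D: root D is the submediant; major triad there is VI.
A/C# has root A, degree 3 in F# minor, so III6.
E#dim7: fully diminished seventh chord on E# = scale degree 7 → viio7.

i - VI - III6 - viio7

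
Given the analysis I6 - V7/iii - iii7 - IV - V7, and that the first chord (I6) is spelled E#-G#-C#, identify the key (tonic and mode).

C# major

The chord C#/E# is a major triad rooted on C#; its label is I6.
If C# is scale degree 1 and the mode makes that degree carry a major triad, the tonic is C# and the mode is major.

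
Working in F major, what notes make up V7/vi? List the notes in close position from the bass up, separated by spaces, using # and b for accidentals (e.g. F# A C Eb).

A C# E G

The slash means an applied dominant: we want the dominant of vi. In F major, vi is D minor, and its dominant is built on A.
Building a dominant seventh chord on A gives A-C#-E-G.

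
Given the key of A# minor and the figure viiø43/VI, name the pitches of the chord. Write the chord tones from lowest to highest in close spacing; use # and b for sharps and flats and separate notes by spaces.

viiø43/VI is a secondary leading-tone chord. The target VI is F# in A# minor; the applied chord is rooted a semitone below, on E#.
Building a half-diminished seventh chord on E# gives E#-G#-B-D#.
With the 43 figure the chord is in second inversion; from the bass B upward in close position it reads B-D#-E#-G#.

B D# E# G#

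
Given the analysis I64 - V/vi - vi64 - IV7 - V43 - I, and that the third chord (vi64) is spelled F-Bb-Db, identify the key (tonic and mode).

vi64 is given as F-Bb-Db — a minor triad with root Bb.
vi64 on Bb implies Bb is the submediant; that puts the tonic at Db, and the lowercase numeral fits major mode.

Db major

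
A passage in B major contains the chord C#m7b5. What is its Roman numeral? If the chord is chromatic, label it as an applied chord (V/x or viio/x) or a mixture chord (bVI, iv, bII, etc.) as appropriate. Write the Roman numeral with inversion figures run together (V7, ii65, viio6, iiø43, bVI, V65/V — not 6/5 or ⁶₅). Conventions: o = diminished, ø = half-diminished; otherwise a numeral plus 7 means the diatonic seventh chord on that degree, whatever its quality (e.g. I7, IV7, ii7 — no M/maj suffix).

iiø7

Stacked in thirds the chord is C#-E-G-B: a half-diminished seventh chord on C#.
C# is the second degree of B major. This is the half-diminished supertonic seventh, borrowed from the parallel minor.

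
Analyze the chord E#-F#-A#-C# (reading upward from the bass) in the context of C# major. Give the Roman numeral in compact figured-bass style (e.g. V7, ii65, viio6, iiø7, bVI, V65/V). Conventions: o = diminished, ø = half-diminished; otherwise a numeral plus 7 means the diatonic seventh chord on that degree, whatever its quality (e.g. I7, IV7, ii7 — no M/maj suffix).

IV42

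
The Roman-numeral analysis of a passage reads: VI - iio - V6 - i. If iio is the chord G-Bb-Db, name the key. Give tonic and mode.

F minor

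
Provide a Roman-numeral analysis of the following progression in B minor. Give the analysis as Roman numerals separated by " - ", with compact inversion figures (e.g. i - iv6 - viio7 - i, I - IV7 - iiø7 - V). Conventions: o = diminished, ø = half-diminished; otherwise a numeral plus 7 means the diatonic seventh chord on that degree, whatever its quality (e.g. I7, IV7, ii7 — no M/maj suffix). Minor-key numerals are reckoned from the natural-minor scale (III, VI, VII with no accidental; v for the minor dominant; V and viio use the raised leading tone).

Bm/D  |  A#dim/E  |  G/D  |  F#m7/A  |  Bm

Bm/D has root B, degree 1 in B minor, so i6.
A#dim/E: root A# is the leading tone; diminished triad there is viio64.
G/D: major triad on G = scale degree 6 → VI64.
F#m7/A: root F# is the dominant; minor seventh chord there is v65.
Bm: root B is the tonic; minor triad there is i.

i6 - viio64 - VI64 - v65 - i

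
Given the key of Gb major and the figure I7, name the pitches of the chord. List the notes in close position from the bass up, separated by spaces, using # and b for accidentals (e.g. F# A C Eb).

Gb Bb Db F

In Gb major, scale degree 1 is Gb, and the diatonic chord built there is a major seventh chord.
Stacking thirds from Gb gives Gb-Bb-Db-F.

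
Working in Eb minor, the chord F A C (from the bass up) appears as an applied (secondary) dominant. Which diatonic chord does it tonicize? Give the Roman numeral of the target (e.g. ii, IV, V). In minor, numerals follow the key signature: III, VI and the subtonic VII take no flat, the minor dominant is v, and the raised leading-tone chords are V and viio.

V

The chord is a major triad on F.
A dominant resolves down a perfect fifth: F → Bb. In Eb minor, Bb is scale degree 5, i.e. V.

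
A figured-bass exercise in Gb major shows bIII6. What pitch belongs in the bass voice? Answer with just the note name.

bIII in Gb major has root Bbb; the chord is Bbb-Db-Fb.
The figure 6 means first inversion — the third is in the bass.

Db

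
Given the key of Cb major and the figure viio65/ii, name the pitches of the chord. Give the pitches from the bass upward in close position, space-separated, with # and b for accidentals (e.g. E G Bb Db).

Eb Gb Bbb C

viio65/ii is a secondary leading-tone chord. The target ii is Db in Cb major; the applied chord is rooted a semitone below, on C.
Building a fully diminished seventh chord on C gives C-Eb-Gb-Bbb.
The figured bass 65 indicates first inversion, placing the third (Eb) in the bass: Eb-Gb-Bbb-C.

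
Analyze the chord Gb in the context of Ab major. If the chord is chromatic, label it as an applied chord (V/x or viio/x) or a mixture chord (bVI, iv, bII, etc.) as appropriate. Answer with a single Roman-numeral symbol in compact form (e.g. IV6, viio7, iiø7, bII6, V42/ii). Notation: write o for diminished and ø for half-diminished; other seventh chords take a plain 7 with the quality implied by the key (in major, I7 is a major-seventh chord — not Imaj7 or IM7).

The pitches Gb-Bb-Db form a major triad rooted on Gb.
Gb is the lowered seventh degree of Ab major (diatonic 7 would be G). This is a major triad on the lowered seventh degree (the subtonic), borrowed from the parallel minor.

bVII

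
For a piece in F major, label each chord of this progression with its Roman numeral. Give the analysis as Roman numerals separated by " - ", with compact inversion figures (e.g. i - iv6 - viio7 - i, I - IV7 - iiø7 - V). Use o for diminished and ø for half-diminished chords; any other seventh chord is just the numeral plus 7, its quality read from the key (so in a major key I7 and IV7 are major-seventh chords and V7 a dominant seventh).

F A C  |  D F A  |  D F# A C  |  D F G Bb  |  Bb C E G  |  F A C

I - vi - V7/ii - ii43 - V42 - I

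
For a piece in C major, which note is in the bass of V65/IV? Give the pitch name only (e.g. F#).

The applied chord V65/IV is rooted on C: C-E-G-Bb.
The figure 65 means first inversion — the third is in the bass.

E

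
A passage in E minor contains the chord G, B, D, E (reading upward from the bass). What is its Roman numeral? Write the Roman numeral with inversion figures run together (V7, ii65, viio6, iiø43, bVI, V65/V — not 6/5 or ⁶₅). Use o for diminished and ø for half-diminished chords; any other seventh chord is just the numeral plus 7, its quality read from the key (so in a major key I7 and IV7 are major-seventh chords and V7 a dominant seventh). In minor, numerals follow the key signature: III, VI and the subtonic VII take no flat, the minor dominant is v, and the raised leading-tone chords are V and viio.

The pitches E-G-B-D form a minor seventh chord rooted on E.
In E minor, E is the tonic; the diatonic minor seventh chord there is i7.
With G in the bass the chord is in first inversion, so the figured bass is 65.

i65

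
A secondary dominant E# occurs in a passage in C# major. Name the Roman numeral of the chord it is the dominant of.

The chord is a major triad on E#.
A dominant resolves down a perfect fifth: E# → A#. In C# major, A# is scale degree 6, i.e. vi.

vi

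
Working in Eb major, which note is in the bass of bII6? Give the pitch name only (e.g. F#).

bII in Eb major has root Fb; the chord is Fb-Ab-Cb.
The figure 6 means first inversion — the third is in the bass.

Ab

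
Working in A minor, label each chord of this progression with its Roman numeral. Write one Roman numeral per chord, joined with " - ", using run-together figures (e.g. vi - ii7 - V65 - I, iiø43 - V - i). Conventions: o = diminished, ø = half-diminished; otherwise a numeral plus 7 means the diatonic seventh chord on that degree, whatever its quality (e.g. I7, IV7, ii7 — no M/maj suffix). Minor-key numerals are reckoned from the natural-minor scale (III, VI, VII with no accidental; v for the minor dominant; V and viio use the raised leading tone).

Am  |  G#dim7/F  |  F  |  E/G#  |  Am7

i - viio42 - VI - V6 - i7

Am has root A, degree 1 in A minor, so i.
G#dim7/F: root G# is the leading tone; fully diminished seventh chord there is viio42.
F has root F, degree 6 in A minor, so VI.
E/G#: root E is the dominant; major triad there is V6.
Am7: minor seventh chord on A = scale degree 1 → i7.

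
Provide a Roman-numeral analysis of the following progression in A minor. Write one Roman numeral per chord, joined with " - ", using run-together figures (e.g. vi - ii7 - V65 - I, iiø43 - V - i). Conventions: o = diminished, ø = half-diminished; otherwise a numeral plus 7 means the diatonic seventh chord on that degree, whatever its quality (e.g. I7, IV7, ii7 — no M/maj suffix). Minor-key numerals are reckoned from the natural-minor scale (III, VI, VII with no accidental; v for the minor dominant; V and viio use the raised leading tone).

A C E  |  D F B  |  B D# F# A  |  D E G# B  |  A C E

i - iio6 - V7/V - V42 - i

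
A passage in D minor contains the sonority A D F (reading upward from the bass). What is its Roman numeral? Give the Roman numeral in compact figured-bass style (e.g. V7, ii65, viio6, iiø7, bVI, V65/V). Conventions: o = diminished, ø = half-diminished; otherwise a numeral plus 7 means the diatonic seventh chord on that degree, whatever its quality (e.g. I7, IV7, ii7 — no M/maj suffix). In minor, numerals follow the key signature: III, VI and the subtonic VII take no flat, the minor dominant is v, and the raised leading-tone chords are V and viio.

i64

Stacked in thirds the chord is D-F-A: a minor triad on D.
D is scale degree 1 in D minor, and a minor triad on that degree is written i.
With A in the bass the chord is in second inversion, so the figured bass is 64.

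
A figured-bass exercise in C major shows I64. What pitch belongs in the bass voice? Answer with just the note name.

I in C major has root C; the chord is C-E-G.
The figure 64 means second inversion — the fifth is in the bass.

G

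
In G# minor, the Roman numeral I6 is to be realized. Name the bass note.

B#

I in G# minor has root G#; the chord is G#-B#-D#.
The figure 6 means first inversion — the third is in the bass.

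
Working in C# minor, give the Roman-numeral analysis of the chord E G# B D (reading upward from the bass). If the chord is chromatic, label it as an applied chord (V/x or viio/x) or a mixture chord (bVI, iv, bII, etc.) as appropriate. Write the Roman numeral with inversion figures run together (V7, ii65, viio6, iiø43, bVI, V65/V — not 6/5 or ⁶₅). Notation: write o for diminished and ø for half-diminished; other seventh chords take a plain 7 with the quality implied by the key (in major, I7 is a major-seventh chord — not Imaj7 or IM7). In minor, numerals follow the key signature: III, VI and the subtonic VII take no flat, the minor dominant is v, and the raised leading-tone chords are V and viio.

Stacked in thirds the chord is E-G#-B-D: a dominant seventh chord on E.
E is not a diatonic chord root with this quality in C# minor, but it lies a perfect fifth above A (VI), so the chord functions as an applied dominant of VI.

V7/VI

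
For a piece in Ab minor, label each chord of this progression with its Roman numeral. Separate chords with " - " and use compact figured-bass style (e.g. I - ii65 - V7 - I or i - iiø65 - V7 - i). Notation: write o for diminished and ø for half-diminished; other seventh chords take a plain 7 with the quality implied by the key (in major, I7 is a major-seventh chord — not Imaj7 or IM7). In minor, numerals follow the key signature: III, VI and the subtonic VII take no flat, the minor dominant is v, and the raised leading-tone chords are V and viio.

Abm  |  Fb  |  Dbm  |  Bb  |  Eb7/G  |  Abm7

i - VI - iv - V/V - V65 - i7

Abm: root Ab is the tonic; minor triad there is i.
Fb has root Fb, degree 6 in Ab minor, so VI.
Dbm has root Db, degree 4 in Ab minor, so iv.
Bb: a major triad on Bb, the applied dominant of V → V/V.
Eb7/G: dominant seventh chord on Eb = scale degree 5 → V65.
Abm7 has root Ab, degree 1 in Ab minor, so i7.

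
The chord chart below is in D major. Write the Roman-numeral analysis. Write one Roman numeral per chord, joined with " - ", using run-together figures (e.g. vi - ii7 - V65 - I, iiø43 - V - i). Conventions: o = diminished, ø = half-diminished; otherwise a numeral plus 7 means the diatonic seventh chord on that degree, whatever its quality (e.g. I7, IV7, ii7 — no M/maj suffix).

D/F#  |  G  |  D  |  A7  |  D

I6 - IV - I - V7 - I

D/F#: major triad on D = scale degree 1 → I6.
G: major triad on G = scale degree 4 → IV.
D: root D is the tonic; major triad there is I.
A7: dominant seventh chord on A = scale degree 5 → V7.
D: major triad on D = scale degree 1 → I.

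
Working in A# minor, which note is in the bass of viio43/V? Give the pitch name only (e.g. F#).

The applied chord viio43/V is rooted on D##: D##-F##-A#-C#.
The figure 43 means second inversion — the fifth is in the bass.

A#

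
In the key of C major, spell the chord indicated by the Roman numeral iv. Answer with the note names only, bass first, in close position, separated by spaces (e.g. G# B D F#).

F Ab C

Scale degree 4 in C major is F; here the chord built on it is altered to a minor triad. iv is the minor subdominant, borrowed from the parallel minor.
So the chord is F-Ab-C, a minor triad.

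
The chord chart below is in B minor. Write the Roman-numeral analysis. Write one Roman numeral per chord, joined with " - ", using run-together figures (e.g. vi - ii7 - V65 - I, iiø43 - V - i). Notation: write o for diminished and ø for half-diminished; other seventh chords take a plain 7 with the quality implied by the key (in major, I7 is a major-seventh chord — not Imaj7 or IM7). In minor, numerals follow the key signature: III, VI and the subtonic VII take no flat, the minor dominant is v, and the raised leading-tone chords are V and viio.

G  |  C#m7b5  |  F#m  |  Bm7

VI - iiø7 - v - i7

G: major triad on G = scale degree 6 → VI.
C#m7b5 has root C#, degree 2 in B minor, so iiø7.
F#m: root F# is the dominant; minor triad there is v.
Bm7: minor seventh chord on B = scale degree 1 → i7.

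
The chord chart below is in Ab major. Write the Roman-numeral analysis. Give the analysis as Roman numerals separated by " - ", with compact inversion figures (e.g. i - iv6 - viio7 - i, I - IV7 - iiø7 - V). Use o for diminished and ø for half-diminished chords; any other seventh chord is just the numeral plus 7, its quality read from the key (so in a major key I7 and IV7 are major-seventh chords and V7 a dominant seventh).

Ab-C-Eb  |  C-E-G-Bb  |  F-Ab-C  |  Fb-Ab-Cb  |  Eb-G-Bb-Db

I - V7/vi - vi - bVI - V7

Ab-C-Eb: root Ab is the tonic; major triad there is I.
C-E-G-Bb: chromatic; C is V of vi, so V7/vi.
F-Ab-C: root F is the submediant; minor triad there is vi.
Fb-Ab-Cb: major triad on Fb — chromatic; bVI (borrowed from the parallel minor).
Eb-G-Bb-Db: root Eb is the dominant; dominant seventh chord there is V7.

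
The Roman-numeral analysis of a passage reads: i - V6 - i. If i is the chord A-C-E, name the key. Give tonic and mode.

The chord Am is a minor triad rooted on A; its label is i.
If A is scale degree 1 and the mode makes that degree carry a minor triad, the tonic is A and the mode is minor.

A minor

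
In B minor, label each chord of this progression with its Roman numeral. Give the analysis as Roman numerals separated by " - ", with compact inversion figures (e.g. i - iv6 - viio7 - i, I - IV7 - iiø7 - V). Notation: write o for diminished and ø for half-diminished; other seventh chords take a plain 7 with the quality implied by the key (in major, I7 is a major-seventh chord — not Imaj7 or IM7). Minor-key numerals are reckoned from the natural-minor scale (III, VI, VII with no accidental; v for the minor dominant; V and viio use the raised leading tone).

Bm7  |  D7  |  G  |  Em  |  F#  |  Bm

Bm7: root B is the tonic; minor seventh chord there is i7.
D7: chromatic; D is V of VI, so V7/VI.
G: root G is the submediant; major triad there is VI.
Em has root E, degree 4 in B minor, so iv.
F#: root F# is the dominant; major triad there is V.
Bm has root B, degree 1 in B minor, so i.

i7 - V7/VI - VI - iv - V - i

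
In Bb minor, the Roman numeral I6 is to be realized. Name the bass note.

D

I in Bb minor has root Bb; the chord is Bb-D-F.
The figure 6 means first inversion — the third is in the bass.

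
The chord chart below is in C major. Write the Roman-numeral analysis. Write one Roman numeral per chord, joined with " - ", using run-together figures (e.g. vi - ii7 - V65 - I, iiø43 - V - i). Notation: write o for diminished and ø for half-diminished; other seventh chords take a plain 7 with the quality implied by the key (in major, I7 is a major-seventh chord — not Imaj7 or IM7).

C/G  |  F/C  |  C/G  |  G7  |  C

C/G: root C is the tonic; major triad there is I64.
F/C: major triad on F = scale degree 4 → IV64.
C/G: root C is the tonic; major triad there is I64.
G7: dominant seventh chord on G = scale degree 5 → V7.
C has root C, degree 1 in C major, so I.

I64 - IV64 - I64 - V7 - I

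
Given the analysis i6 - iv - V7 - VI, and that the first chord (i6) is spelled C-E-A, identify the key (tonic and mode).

A minor

i6 is given as C-E-A — a minor triad with root A.
If A is scale degree 1 and the mode makes that degree carry a minor triad, the tonic is A and the mode is minor.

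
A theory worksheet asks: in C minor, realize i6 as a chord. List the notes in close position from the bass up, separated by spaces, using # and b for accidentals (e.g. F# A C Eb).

Eb G C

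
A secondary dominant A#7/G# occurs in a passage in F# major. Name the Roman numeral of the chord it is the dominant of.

vi

The chord is a dominant seventh chord on A#.
A dominant resolves down a perfect fifth: A# → D#. In F# major, D# is scale degree 6, i.e. vi.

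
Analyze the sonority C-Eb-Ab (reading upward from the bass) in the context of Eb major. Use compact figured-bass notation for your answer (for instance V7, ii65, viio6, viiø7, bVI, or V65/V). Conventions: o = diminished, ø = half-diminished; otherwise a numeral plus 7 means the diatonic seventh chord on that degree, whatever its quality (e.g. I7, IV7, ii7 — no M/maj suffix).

Stacked in thirds the chord is Ab-C-Eb: a major triad on Ab.
Ab is scale degree 4 in Eb major, and a major triad on that degree is written IV.
With C in the bass the chord is in first inversion, so the figured bass is 6.

IV6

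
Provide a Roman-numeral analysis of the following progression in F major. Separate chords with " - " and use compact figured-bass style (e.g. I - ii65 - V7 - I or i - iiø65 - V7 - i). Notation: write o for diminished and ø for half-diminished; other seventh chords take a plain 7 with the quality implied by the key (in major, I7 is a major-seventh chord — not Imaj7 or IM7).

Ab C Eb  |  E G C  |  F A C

bIII - V6 - I

Ab-C-Eb is non-diatonic — bIII, a mixture chord from F minor.
E-G-C: root C is the dominant; major triad there is V6.
F-A-C: major triad on F = scale degree 1 → I.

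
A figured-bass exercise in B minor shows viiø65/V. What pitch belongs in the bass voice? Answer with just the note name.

G#

The applied chord viiø65/V is rooted on E#: E#-G#-B-D#.
The figure 65 means first inversion — the third is in the bass.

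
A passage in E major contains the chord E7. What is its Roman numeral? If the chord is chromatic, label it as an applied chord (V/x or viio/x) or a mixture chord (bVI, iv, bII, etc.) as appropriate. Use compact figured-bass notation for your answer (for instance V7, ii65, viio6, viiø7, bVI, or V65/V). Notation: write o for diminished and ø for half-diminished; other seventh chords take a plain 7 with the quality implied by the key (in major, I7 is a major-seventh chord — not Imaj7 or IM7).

V7/IV

The pitches E-G#-B-D form a dominant seventh chord rooted on E.
E is not a diatonic chord root with this quality in E major, but it lies a perfect fifth above A (IV), so the chord functions as an applied dominant of IV.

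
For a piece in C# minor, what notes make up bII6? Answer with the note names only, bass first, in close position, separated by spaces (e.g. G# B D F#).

F# A D

Scale degree 2 in C# minor is D#; lowering it a half step gives D. bII6 is the Neapolitan sixth — a major triad on the lowered second degree, here in its customary first inversion.
So the chord is D-F#-A.
With the 6 figure the chord is in first inversion; from the bass F# upward in close position it reads F#-A-D.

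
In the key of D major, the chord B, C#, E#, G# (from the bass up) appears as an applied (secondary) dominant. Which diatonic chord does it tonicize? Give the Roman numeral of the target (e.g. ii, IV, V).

The chord is a dominant seventh chord on C#.
A dominant resolves down a perfect fifth: C# → F#. In D major, F# is scale degree 3, i.e. iii.

iii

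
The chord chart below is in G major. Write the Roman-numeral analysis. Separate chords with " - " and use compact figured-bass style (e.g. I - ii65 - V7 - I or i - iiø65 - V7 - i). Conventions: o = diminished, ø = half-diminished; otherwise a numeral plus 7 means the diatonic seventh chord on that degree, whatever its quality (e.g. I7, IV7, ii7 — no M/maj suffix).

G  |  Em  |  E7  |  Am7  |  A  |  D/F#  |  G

I - vi - V7/ii - ii7 - V/V - V6 - I

G has root G, degree 1 in G major, so I.
Em has root E, degree 6 in G major, so vi.
E7 is the secondary dominant of ii (dominant seventh chord on E): V7/ii.
Am7: root A is the supertonic; minor seventh chord there is ii7.
A: chromatic; A is V of V, so V/V.
D/F#: root D is the dominant; major triad there is V6.
G has root G, degree 1 in G major, so I.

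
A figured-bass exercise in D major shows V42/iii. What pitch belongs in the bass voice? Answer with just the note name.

B

The applied chord V42/iii is rooted on C#: C#-E#-G#-B.
The figure 42 means third inversion — the seventh is in the bass.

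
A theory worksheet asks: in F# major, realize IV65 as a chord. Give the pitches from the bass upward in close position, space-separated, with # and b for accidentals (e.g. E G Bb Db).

D# F# A# B

In F# major, scale degree 4 is B, and the diatonic chord built there is a major seventh chord.
That chord is spelled B-D#-F#-A#.
With the 65 figure the chord is in first inversion; from the bass D# upward in close position it reads D#-F#-A#-B.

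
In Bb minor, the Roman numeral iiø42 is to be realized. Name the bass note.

Bb

iiø in Bb minor has root C; the chord is C-Eb-Gb-Bb.
The figure 42 means third inversion — the seventh is in the bass.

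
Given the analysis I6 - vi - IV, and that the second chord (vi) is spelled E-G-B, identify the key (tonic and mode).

G major

The anchor chord is a minor triad on E, labeled vi.
Counting down 5 scale steps from E places the tonic on G; a minor triad on degree 6 is diatonic only in major.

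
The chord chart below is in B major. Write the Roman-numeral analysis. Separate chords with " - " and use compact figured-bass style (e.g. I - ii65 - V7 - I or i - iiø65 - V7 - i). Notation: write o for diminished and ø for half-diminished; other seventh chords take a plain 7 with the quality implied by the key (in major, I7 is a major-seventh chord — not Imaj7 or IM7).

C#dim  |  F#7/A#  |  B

C#dim: C# with this quality isn't in the key; it's iio, borrowed from the parallel minor.
F#7/A# has root F#, degree 5 in B major, so V65.
B: major triad on B = scale degree 1 → I.

iio - V65 - I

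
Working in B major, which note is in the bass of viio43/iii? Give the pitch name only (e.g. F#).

The applied chord viio43/iii is rooted on C##: C##-E#-G#-B.
The figure 43 means second inversion — the fifth is in the bass.

G#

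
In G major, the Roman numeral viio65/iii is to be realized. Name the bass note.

The applied chord viio65/iii is rooted on A#: A#-C#-E-G.
The figure 65 means first inversion — the third is in the bass.

C#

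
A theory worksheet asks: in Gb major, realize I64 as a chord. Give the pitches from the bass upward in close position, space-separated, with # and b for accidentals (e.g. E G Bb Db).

Db Gb Bb

In Gb major, scale degree 1 is Gb, and the diatonic chord built there is a major triad.
Stacking thirds from Gb gives Gb-Bb-Db.
With the 64 figure the chord is in second inversion; from the bass Db upward in close position it reads Db-Gb-Bb.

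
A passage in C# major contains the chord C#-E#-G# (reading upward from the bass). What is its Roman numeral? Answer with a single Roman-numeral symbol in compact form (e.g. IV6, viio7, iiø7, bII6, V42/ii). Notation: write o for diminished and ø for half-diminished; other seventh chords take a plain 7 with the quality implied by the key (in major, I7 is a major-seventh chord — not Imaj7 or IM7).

I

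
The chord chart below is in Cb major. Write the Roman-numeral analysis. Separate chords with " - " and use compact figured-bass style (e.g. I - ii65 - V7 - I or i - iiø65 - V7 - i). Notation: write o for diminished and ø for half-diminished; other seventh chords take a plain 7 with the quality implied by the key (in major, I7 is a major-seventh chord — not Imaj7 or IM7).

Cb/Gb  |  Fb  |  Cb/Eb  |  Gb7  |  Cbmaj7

Cb/Gb: major triad on Cb = scale degree 1 → I64.
Fb: root Fb is the subdominant; major triad there is IV.
Cb/Eb: root Cb is the tonic; major triad there is I6.
Gb7 has root Gb, degree 5 in Cb major, so V7.
Cbmaj7: major seventh chord on Cb = scale degree 1 → I7.

I64 - IV - I6 - V7 - I7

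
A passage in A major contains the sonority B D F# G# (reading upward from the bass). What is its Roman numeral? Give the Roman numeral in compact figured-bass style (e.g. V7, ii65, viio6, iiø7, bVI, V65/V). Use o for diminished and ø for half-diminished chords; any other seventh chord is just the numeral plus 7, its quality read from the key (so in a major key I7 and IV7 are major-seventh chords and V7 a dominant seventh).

viiø65

The pitches G#-B-D-F# form a half-diminished seventh chord rooted on G#.
In A major, G# is the leading tone; the diatonic half-diminished seventh chord there is viiø7.
With B in the bass the chord is in first inversion, so the figured bass is 65.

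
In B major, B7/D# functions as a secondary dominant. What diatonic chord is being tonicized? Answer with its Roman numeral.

The chord is a dominant seventh chord on B.
A dominant resolves down a perfect fifth: B → E. In B major, E is scale degree 4, i.e. IV.

IV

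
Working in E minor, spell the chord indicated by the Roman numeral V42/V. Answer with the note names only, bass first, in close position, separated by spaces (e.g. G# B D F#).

E F# A# C#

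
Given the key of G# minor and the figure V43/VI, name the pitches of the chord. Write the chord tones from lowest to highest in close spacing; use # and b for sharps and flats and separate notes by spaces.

F# A B D#

V43/VI is a secondary dominant — the dominant seventh of VI. VI in G# minor is E, so the applied chord's root is B, a perfect fifth above.
Building a dominant seventh chord on B gives B-D#-F#-A.
With the 43 figure the chord is in second inversion; from the bass F# upward in close position it reads F#-A-B-D#.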